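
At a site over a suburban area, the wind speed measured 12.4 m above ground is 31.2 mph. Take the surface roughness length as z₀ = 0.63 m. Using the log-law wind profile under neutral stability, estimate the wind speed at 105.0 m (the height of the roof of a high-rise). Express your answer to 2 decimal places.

53.57 mph

Log law: V(z) ∝ ln(z/z₀), so V₂/V₁ = ln(z₂/z₀) / ln(z₁/z₀).
ln(105.0/0.63) = 5.1160, ln(12.4/0.63) = 2.9797
V₂ = 31.2 × 5.1160/2.9797 = 31.2 × 1.7169 = 53.5683 mph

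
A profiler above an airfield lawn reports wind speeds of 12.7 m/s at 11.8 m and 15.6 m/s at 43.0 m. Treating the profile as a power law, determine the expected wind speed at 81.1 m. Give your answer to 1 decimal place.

17.3 m/s

First find α: α = ln(V₂/V₁)/ln(z₂/z₁) = ln(15.6/12.7)/ln(43.0/11.8) = 0.20567/1.29310 = 0.1591
Extrapolate from 43.0 m to 81.1 m: V₃ = 15.6 × (81.1/43.0)^0.1591 = 15.6 × 1.1062 = 17.2565 m/s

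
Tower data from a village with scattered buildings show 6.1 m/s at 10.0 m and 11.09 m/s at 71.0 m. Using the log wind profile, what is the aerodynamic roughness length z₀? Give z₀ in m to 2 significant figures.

Log law: V(z) ∝ ln(z/z₀). With r = V₁/V₂ = 6.1/11.09 = 0.55005,
r · ln(z₂/z₀) = ln(z₁/z₀) ⇒ ln z₀ = (ln z₁ − r·ln z₂)/(1 − r)
ln z₀ = (2.30259 − 0.55005×4.26268) / 0.44995 = -0.0935
z₀ = exp(-0.0935) = 0.9107 m

z₀ ≈ 0.91 m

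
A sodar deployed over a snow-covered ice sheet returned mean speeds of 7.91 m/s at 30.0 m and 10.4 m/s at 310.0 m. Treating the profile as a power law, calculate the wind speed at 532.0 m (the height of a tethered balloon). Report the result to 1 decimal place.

First find α: α = ln(V₂/V₁)/ln(z₂/z₁) = ln(10.4/7.91)/ln(310.0/30.0) = 0.27368/2.33537 = 0.1172
Extrapolate from 310.0 m to 532.0 m: V₃ = 10.4 × (532.0/310.0)^0.1172 = 10.4 × 1.0653 = 11.0795 m/s

11.1 m/s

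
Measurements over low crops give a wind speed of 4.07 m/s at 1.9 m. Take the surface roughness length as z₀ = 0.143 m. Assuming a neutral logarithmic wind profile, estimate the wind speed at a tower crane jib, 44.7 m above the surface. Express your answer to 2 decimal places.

Log law: V(z) ∝ ln(z/z₀), so V₂/V₁ = ln(z₂/z₀) / ln(z₁/z₀).
ln(44.7/0.143) = 5.7449, ln(1.9/0.143) = 2.5868
V₂ = 4.07 × 5.7449/2.5868 = 4.07 × 2.2209 = 9.0390 m/s

9.04 m/s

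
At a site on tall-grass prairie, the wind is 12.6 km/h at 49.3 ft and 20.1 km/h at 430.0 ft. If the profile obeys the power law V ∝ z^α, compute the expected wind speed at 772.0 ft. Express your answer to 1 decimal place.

22.8 km/h

First find α: α = ln(V₂/V₁)/ln(z₂/z₁) = ln(20.1/12.6)/ln(430.0/49.3) = 0.46702/2.16586 = 0.2156
Extrapolate from 430.0 ft to 772.0 ft: V₃ = 20.1 × (772.0/430.0)^0.2156 = 20.1 × 1.1345 = 22.8033 km/h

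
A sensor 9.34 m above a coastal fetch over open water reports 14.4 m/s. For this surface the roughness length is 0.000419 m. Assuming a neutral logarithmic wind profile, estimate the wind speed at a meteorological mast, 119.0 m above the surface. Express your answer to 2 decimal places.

18.06 m/s

Log law: V(z) ∝ ln(z/z₀), so V₂/V₁ = ln(z₂/z₀) / ln(z₁/z₀).
ln(119.0/0.000419) = 12.5568, ln(9.34/0.000419) = 10.0119
V₂ = 14.4 × 12.5568/10.0119 = 14.4 × 1.2542 = 18.0602 m/s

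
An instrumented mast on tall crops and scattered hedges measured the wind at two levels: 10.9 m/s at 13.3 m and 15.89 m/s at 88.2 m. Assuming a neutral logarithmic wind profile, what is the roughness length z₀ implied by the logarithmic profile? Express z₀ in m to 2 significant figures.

Log law: V(z) ∝ ln(z/z₀). With r = V₁/V₂ = 10.9/15.89 = 0.68597,
r · ln(z₂/z₀) = ln(z₁/z₀) ⇒ ln z₀ = (ln z₁ − r·ln z₂)/(1 − r)
ln z₀ = (2.58776 − 0.68597×4.47961) / 0.31403 = -1.5447
z₀ = exp(-1.5447) = 0.2134 m

z₀ ≈ 0.21 m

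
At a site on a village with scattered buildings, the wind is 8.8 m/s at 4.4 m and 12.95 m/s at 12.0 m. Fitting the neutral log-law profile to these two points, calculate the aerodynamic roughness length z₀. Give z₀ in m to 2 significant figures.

z₀ ≈ 0.52 m

Log law: V(z) ∝ ln(z/z₀). With r = V₁/V₂ = 8.8/12.95 = 0.67954,
r · ln(z₂/z₀) = ln(z₁/z₀) ⇒ ln z₀ = (ln z₁ − r·ln z₂)/(1 − r)
ln z₀ = (1.48160 − 0.67954×2.48491) / 0.32046 = -0.6459
z₀ = exp(-0.6459) = 0.5242 m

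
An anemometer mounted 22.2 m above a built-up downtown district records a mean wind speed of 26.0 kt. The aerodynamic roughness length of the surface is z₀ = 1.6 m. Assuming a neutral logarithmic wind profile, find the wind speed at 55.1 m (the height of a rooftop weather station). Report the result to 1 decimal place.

35.0 kt

Log law: V(z) ∝ ln(z/z₀), so V₂/V₁ = ln(z₂/z₀) / ln(z₁/z₀).
ln(55.1/1.6) = 3.5391, ln(22.2/1.6) = 2.6301
V₂ = 26.0 × 3.5391/2.6301 = 26.0 × 1.3456 = 34.9866 kt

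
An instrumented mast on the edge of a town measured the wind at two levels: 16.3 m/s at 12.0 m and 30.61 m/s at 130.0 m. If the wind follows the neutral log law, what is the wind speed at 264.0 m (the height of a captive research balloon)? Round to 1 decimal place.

Log law: V ∝ ln(z/z₀). From the pair, with r = V₁/V₂ = 0.53251,
ln z₀ = (ln z₁ − r·ln z₂)/(1 − r) = (2.4849 − 0.53251×4.8675)/0.46749 = -0.2291 → z₀ = 0.7953 m
V₃ = V₁ · ln(z₃/z₀)/ln(z₁/z₀) = 16.3 × 5.8050/2.7140 = 34.8647 m/s

34.9 m/s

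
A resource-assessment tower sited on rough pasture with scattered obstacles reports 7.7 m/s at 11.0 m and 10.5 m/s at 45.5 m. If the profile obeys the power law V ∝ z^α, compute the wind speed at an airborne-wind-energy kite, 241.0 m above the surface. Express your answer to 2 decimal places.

First find α: α = ln(V₂/V₁)/ln(z₂/z₁) = ln(10.5/7.7)/ln(45.5/11.0) = 0.31015/1.41982 = 0.2184
Extrapolate from 45.5 m to 241.0 m: V₃ = 10.5 × (241.0/45.5)^0.2184 = 10.5 × 1.4393 = 15.1128 m/s

15.11 m/s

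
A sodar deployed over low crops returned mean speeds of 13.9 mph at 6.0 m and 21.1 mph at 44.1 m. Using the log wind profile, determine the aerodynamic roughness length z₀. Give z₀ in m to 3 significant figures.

z₀ ≈ 0.128 m

Log law: V(z) ∝ ln(z/z₀). With r = V₁/V₂ = 13.9/21.1 = 0.65877,
r · ln(z₂/z₀) = ln(z₁/z₀) ⇒ ln z₀ = (ln z₁ − r·ln z₂)/(1 − r)
ln z₀ = (1.79176 − 0.65877×3.78646) / 0.34123 = -2.0591
z₀ = exp(-2.0591) = 0.1276 m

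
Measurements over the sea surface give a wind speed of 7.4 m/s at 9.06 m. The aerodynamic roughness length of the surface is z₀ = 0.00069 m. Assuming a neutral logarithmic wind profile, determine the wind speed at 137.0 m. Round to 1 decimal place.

Log law: V(z) ∝ ln(z/z₀), so V₂/V₁ = ln(z₂/z₀) / ln(z₁/z₀).
ln(137.0/0.00069) = 12.1988, ln(9.06/0.00069) = 9.4827
V₂ = 7.4 × 12.1988/9.4827 = 7.4 × 1.2864 = 9.5196 m/s

9.5 m/s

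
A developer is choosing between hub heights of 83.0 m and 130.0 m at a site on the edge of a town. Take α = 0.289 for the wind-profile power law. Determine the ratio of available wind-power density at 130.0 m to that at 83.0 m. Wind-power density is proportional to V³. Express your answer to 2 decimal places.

1.48

Speed ratio: V_B/V_A = (z_B/z_A)^α = (130.0/83.0)^0.289 = (1.5663)^0.289 = 1.13846
Power-density ratio: P_B/P_A = (V_B/V_A)³ = (1.13846)³ = 1.47553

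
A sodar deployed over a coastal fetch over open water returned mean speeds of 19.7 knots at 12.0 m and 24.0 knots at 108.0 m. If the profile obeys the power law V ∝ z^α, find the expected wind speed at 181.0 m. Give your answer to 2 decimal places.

First find α: α = ln(V₂/V₁)/ln(z₂/z₁) = ln(24.0/19.7)/ln(108.0/12.0) = 0.19744/2.19722 = 0.0899
Extrapolate from 108.0 m to 181.0 m: V₃ = 24.0 × (181.0/108.0)^0.0899 = 24.0 × 1.0475 = 25.1398 knots

25.14 knots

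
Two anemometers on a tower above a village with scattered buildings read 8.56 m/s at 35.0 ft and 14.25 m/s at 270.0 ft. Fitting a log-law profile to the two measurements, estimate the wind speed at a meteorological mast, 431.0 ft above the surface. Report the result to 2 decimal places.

15.55 m/s

Log law: V ∝ ln(z/z₀). From the pair, with r = V₁/V₂ = 0.60070,
ln z₀ = (ln z₁ − r·ln z₂)/(1 − r) = (3.5553 − 0.60070×5.5984)/0.39930 = 0.4818 → z₀ = 1.619 ft
V₃ = V₁ · ln(z₃/z₀)/ln(z₁/z₀) = 8.56 × 5.5843/3.0736 = 15.5525 m/s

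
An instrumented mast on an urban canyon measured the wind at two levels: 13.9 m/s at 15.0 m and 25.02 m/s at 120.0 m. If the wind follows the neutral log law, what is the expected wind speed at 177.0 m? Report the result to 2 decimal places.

27.10 m/s

Log law: V ∝ ln(z/z₀). From the pair, with r = V₁/V₂ = 0.55556,
ln z₀ = (ln z₁ − r·ln z₂)/(1 − r) = (2.7081 − 0.55556×4.7875)/0.44444 = 0.1087 → z₀ = 1.115 m
V₃ = V₁ · ln(z₃/z₀)/ln(z₁/z₀) = 13.9 × 5.0674/2.5993 = 27.0984 m/s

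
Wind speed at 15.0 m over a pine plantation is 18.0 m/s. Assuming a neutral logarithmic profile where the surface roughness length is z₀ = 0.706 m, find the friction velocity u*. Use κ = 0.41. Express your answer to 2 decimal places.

u* ≈ 2.41 m/s

Log law: V(z) = (u*/κ) · ln(z/z₀) ⇒ u* = κ · V / ln(z/z₀)
u* = 0.41 × 18.0 / ln(15.0/0.706) = 0.41 × 18.0 / 3.0562
   = 7.3800 / 3.0562 = 2.4148 m/s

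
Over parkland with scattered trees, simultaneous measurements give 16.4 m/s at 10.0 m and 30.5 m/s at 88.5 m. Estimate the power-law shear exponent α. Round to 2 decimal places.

Power law: V₂/V₁ = (z₂/z₁)^α ⇒ α = ln(V₂/V₁) / ln(z₂/z₁)
α = ln(30.5/16.4) / ln(88.5/10.0) = ln(1.8598) / ln(8.8500)
  = 0.62045 / 2.18042 = 0.28455

α ≈ 0.28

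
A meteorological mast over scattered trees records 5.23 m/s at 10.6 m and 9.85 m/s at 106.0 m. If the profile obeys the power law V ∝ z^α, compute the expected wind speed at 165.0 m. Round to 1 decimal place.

11.1 m/s

First find α: α = ln(V₂/V₁)/ln(z₂/z₁) = ln(9.85/5.23)/ln(106.0/10.6) = 0.63306/2.30259 = 0.2749
Extrapolate from 106.0 m to 165.0 m: V₃ = 9.85 × (165.0/106.0)^0.2749 = 9.85 × 1.1294 = 11.1243 m/s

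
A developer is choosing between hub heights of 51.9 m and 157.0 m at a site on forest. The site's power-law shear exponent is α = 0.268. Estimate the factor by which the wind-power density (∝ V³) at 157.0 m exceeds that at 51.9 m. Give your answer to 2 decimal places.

2.44

Speed ratio: V_B/V_A = (z_B/z_A)^α = (157.0/51.9)^0.268 = (3.0250)^0.268 = 1.34535
Power-density ratio: P_B/P_A = (V_B/V_A)³ = (1.34535)³ = 2.43505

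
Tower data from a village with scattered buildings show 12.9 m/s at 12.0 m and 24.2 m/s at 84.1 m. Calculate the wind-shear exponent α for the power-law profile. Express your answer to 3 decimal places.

α ≈ 0.323

Power law: V₂/V₁ = (z₂/z₁)^α ⇒ α = ln(V₂/V₁) / ln(z₂/z₁)
α = ln(24.2/12.9) / ln(84.1/12.0) = ln(1.8760) / ln(7.0083)
  = 0.62913 / 1.94710 = 0.32311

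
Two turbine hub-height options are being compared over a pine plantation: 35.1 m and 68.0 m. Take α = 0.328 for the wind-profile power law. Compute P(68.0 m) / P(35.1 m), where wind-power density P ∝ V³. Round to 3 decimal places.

1.917

Speed ratio: V_B/V_A = (z_B/z_A)^α = (68.0/35.1)^0.328 = (1.9373)^0.328 = 1.24223
Power-density ratio: P_B/P_A = (V_B/V_A)³ = (1.24223)³ = 1.91693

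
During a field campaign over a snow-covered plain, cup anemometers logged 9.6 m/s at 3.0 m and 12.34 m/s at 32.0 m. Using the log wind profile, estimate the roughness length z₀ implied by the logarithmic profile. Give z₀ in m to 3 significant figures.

z₀ ≈ 0.000750 m

Log law: V(z) ∝ ln(z/z₀). With r = V₁/V₂ = 9.6/12.34 = 0.77796,
r · ln(z₂/z₀) = ln(z₁/z₀) ⇒ ln z₀ = (ln z₁ − r·ln z₂)/(1 − r)
ln z₀ = (1.09861 − 0.77796×3.46574) / 0.22204 = -7.1950
z₀ = exp(-7.1950) = 0.0007504 m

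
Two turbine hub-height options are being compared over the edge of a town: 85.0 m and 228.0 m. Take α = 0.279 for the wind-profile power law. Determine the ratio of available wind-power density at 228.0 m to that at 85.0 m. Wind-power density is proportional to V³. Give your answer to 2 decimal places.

2.28

Speed ratio: V_B/V_A = (z_B/z_A)^α = (228.0/85.0)^0.279 = (2.6824)^0.279 = 1.31691
Power-density ratio: P_B/P_A = (V_B/V_A)³ = (1.31691)³ = 2.28385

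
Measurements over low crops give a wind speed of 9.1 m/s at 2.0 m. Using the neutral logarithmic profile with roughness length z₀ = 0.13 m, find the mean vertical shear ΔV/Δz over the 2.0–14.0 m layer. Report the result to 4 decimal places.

0.5399 m/s/m

Log law: V₂ = V₁ · ln(z₂/z₀)/ln(z₁/z₀) = 9.1 × 4.6793/2.7334 = 15.5784 m/s
ΔV/Δz = (15.5784 − 9.1)/(14.0 − 2.0) = 6.4784/12.0000 = 0.53986 m/s/m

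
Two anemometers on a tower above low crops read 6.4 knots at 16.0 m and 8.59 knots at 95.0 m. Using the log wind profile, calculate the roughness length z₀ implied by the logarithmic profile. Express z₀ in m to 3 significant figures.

Log law: V(z) ∝ ln(z/z₀). With r = V₁/V₂ = 6.4/8.59 = 0.74505,
r · ln(z₂/z₀) = ln(z₁/z₀) ⇒ ln z₀ = (ln z₁ − r·ln z₂)/(1 − r)
ln z₀ = (2.77259 − 0.74505×4.55388) / 0.25495 = -2.4330
z₀ = exp(-2.4330) = 0.08777 m

z₀ ≈ 0.0878 m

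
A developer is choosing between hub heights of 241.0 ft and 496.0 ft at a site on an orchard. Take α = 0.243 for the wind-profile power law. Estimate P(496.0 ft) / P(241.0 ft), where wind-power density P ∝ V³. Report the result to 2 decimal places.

1.69

Speed ratio: V_B/V_A = (z_B/z_A)^α = (496.0/241.0)^0.243 = (2.0581)^0.243 = 1.19171
Power-density ratio: P_B/P_A = (V_B/V_A)³ = (1.19171)³ = 1.69245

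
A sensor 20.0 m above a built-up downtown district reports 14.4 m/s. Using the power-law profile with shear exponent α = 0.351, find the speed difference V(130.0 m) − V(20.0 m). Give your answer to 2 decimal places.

13.38 m/s

Power law: V₂ = V₁ · (z₂/z₁)^α = 14.4 × (6.5000)^0.351 = 27.7776 m/s
ΔV = 27.7776 − 14.4 = 13.3776 m/s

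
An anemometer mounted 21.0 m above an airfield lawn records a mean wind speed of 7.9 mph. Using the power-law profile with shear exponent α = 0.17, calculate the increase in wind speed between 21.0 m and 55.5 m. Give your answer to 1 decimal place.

Power law: V₂ = V₁ · (z₂/z₁)^α = 7.9 × (2.6429)^0.17 = 9.3192 mph
ΔV = 9.3192 − 7.9 = 1.4192 mph

1.4 mph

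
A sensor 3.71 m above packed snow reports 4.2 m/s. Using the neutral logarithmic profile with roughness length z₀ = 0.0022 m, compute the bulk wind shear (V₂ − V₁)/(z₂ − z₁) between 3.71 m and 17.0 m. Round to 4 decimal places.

0.0647 m/s/m

Log law: V₂ = V₁ · ln(z₂/z₀)/ln(z₁/z₀) = 4.2 × 8.9525/7.4303 = 5.0604 m/s
ΔV/Δz = (5.0604 − 4.2)/(17.0 − 3.71) = 0.8604/13.2900 = 0.06474 m/s/m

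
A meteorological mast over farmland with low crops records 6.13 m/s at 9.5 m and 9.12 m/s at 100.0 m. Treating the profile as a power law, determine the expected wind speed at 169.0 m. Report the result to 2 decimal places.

First find α: α = ln(V₂/V₁)/ln(z₂/z₁) = ln(9.12/6.13)/ln(100.0/9.5) = 0.39728/2.35388 = 0.1688
Extrapolate from 100.0 m to 169.0 m: V₃ = 9.12 × (169.0/100.0)^0.1688 = 9.12 × 1.0926 = 9.9645 m/s

9.96 m/s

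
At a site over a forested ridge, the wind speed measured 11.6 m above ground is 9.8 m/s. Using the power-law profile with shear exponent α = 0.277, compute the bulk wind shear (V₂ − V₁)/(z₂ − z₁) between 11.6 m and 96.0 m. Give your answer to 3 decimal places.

Power law: V₂ = V₁ · (z₂/z₁)^α = 9.8 × (8.2759)^0.277 = 17.5979 m/s
ΔV/Δz = (17.5979 − 9.8)/(96.0 − 11.6) = 7.7979/84.4000 = 0.09239 m/s/m

0.092 m/s/m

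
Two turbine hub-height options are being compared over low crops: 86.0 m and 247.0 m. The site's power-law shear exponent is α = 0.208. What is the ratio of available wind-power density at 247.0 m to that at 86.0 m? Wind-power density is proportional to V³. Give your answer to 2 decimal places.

Speed ratio: V_B/V_A = (z_B/z_A)^α = (247.0/86.0)^0.208 = (2.8721)^0.208 = 1.24539
Power-density ratio: P_B/P_A = (V_B/V_A)³ = (1.24539)³ = 1.93159

1.93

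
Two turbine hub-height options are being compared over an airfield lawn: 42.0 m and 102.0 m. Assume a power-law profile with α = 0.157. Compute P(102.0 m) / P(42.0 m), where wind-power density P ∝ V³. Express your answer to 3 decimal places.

Speed ratio: V_B/V_A = (z_B/z_A)^α = (102.0/42.0)^0.157 = (2.4286)^0.157 = 1.14948
Power-density ratio: P_B/P_A = (V_B/V_A)³ = (1.14948)³ = 1.51880

1.519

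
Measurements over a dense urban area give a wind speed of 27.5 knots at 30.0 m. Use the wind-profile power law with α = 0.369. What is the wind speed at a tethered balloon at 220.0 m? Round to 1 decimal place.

Power-law profile: V₂ = V₁ · (z₂/z₁)^α
V₂ = 27.5 × (220.0/30.0)^0.369 = 27.5 × (7.3333)^0.369
    = 27.5 × 2.0859 = 57.3626 knots

57.4 knots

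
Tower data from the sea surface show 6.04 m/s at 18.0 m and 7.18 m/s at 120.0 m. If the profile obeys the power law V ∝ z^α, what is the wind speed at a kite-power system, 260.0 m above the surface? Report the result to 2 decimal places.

7.70 m/s

First find α: α = ln(V₂/V₁)/ln(z₂/z₁) = ln(7.18/6.04)/ln(120.0/18.0) = 0.17290/1.89712 = 0.0911
Extrapolate from 120.0 m to 260.0 m: V₃ = 7.18 × (260.0/120.0)^0.0911 = 7.18 × 1.0730 = 7.7042 m/s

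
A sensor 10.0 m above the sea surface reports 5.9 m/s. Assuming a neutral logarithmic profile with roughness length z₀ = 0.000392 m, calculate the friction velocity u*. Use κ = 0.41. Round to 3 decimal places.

u* ≈ 0.238 m/s

Log law: V(z) = (u*/κ) · ln(z/z₀) ⇒ u* = κ · V / ln(z/z₀)
u* = 0.41 × 5.9 / ln(10.0/0.000392) = 0.41 × 5.9 / 10.1468
   = 2.4190 / 10.1468 = 0.2384 m/s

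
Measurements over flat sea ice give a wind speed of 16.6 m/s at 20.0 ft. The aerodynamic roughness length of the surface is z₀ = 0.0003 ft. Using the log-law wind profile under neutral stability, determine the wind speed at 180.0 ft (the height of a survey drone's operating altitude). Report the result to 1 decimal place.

Log law: V(z) ∝ ln(z/z₀), so V₂/V₁ = ln(z₂/z₀) / ln(z₁/z₀).
ln(180.0/0.0003) = 13.3047, ln(20.0/0.0003) = 11.1075
V₂ = 16.6 × 13.3047/11.1075 = 16.6 × 1.1978 = 19.8837 m/s

19.9 m/s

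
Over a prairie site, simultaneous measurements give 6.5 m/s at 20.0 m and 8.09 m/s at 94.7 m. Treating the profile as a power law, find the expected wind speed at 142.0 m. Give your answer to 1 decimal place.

8.6 m/s

First find α: α = ln(V₂/V₁)/ln(z₂/z₁) = ln(8.09/6.5)/ln(94.7/20.0) = 0.21883/1.55498 = 0.1407
Extrapolate from 94.7 m to 142.0 m: V₃ = 8.09 × (142.0/94.7)^0.1407 = 8.09 × 1.0587 = 8.5646 m/s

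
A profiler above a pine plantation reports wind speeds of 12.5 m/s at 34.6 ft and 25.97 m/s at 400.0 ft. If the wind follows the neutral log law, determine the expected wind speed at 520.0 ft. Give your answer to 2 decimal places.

27.41 m/s

Log law: V ∝ ln(z/z₀). From the pair, with r = V₁/V₂ = 0.48132,
ln z₀ = (ln z₁ − r·ln z₂)/(1 − r) = (3.5439 − 0.48132×5.9915)/0.51868 = 1.2725 → z₀ = 3.570 ft
V₃ = V₁ · ln(z₃/z₀)/ln(z₁/z₀) = 12.5 × 4.9813/2.2714 = 27.4139 m/s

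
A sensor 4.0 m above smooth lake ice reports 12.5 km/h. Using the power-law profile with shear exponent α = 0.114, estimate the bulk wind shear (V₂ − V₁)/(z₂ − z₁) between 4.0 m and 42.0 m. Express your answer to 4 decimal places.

0.1011 km/h/m

Power law: V₂ = V₁ · (z₂/z₁)^α = 12.5 × (10.5000)^0.114 = 16.3428 km/h
ΔV/Δz = (16.3428 − 12.5)/(42.0 − 4.0) = 3.8428/38.0000 = 0.10113 km/h/m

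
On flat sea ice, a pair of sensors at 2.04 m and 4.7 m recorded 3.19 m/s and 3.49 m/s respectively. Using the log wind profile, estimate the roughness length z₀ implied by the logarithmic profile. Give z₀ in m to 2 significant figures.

Log law: V(z) ∝ ln(z/z₀). With r = V₁/V₂ = 3.19/3.49 = 0.91404,
r · ln(z₂/z₀) = ln(z₁/z₀) ⇒ ln z₀ = (ln z₁ − r·ln z₂)/(1 − r)
ln z₀ = (0.71295 − 0.91404×1.54756) / 0.08596 = -8.1618
z₀ = exp(-8.1618) = 0.0002854 m

z₀ ≈ 0.00029 m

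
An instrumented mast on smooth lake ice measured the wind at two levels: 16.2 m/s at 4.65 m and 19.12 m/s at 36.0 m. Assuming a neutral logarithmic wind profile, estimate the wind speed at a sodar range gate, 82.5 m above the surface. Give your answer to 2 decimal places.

20.30 m/s

Log law: V ∝ ln(z/z₀). From the pair, with r = V₁/V₂ = 0.84728,
ln z₀ = (ln z₁ − r·ln z₂)/(1 − r) = (1.5369 − 0.84728×3.5835)/0.15272 = -9.8178 → z₀ = 0.00005447 m
V₃ = V₁ · ln(z₃/z₀)/ln(z₁/z₀) = 16.2 × 14.2306/11.3547 = 20.3031 m/s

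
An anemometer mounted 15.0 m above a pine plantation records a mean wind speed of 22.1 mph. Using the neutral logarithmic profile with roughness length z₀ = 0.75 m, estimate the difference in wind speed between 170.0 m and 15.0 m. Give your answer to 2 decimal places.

Log law: V₂ = V₁ · ln(z₂/z₀)/ln(z₁/z₀) = 22.1 × 5.4235/2.9957 = 40.0099 mph
ΔV = 40.0099 − 22.1 = 17.9099 mph

17.91 mph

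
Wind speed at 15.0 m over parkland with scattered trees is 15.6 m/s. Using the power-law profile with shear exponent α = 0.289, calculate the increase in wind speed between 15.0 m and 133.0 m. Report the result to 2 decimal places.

Power law: V₂ = V₁ · (z₂/z₁)^α = 15.6 × (8.8667)^0.289 = 29.3108 m/s
ΔV = 29.3108 − 15.6 = 13.7108 m/s

13.71 m/s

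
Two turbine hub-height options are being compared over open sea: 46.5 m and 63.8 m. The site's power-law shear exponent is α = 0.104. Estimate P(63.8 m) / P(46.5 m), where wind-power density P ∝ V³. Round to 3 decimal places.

Speed ratio: V_B/V_A = (z_B/z_A)^α = (63.8/46.5)^0.104 = (1.3720)^0.104 = 1.03344
Power-density ratio: P_B/P_A = (V_B/V_A)³ = (1.03344)³ = 1.10372

1.104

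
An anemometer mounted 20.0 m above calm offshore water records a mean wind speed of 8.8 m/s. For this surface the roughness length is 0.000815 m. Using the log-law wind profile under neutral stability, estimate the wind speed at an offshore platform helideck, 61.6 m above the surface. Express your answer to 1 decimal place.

9.8 m/s

Log law: V(z) ∝ ln(z/z₀), so V₂/V₁ = ln(z₂/z₀) / ln(z₁/z₀).
ln(61.6/0.000815) = 11.2330, ln(20.0/0.000815) = 10.1081
V₂ = 8.8 × 11.2330/10.1081 = 8.8 × 1.1113 = 9.7794 m/s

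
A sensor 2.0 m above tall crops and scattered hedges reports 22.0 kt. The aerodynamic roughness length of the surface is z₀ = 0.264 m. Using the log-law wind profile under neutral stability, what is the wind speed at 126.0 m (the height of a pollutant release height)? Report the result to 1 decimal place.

Log law: V(z) ∝ ln(z/z₀), so V₂/V₁ = ln(z₂/z₀) / ln(z₁/z₀).
ln(126.0/0.264) = 6.1681, ln(2.0/0.264) = 2.0250
V₂ = 22.0 × 6.1681/2.0250 = 22.0 × 3.0460 = 67.0129 kt

67.0 kt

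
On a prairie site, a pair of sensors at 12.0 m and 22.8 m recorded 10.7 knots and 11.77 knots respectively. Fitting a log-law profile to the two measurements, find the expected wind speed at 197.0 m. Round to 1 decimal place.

Log law: V ∝ ln(z/z₀). From the pair, with r = V₁/V₂ = 0.90909,
ln z₀ = (ln z₁ − r·ln z₂)/(1 − r) = (2.4849 − 0.90909×3.1268)/0.09091 = -3.9336 → z₀ = 0.01957 m
V₃ = V₁ · ln(z₃/z₀)/ln(z₁/z₀) = 10.7 × 9.2168/6.4185 = 15.3649 knots

15.4 knots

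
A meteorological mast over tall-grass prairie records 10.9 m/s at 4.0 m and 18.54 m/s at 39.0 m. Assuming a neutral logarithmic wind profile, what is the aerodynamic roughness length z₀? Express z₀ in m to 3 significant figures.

z₀ ≈ 0.155 m

Log law: V(z) ∝ ln(z/z₀). With r = V₁/V₂ = 10.9/18.54 = 0.58792,
r · ln(z₂/z₀) = ln(z₁/z₀) ⇒ ln z₀ = (ln z₁ − r·ln z₂)/(1 − r)
ln z₀ = (1.38629 − 0.58792×3.66356) / 0.41208 = -1.8627
z₀ = exp(-1.8627) = 0.1553 m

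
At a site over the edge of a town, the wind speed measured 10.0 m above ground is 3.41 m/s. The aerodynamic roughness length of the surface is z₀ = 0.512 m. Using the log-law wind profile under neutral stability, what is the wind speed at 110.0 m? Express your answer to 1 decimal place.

6.2 m/s

Log law: V(z) ∝ ln(z/z₀), so V₂/V₁ = ln(z₂/z₀) / ln(z₁/z₀).
ln(110.0/0.512) = 5.3699, ln(10.0/0.512) = 2.9720
V₂ = 3.41 × 5.3699/2.9720 = 3.41 × 1.8068 = 6.1613 m/s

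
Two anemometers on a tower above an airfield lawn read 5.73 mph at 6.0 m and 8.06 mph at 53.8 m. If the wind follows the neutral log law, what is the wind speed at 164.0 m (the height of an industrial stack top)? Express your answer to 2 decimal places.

Log law: V ∝ ln(z/z₀). From the pair, with r = V₁/V₂ = 0.71092,
ln z₀ = (ln z₁ − r·ln z₂)/(1 − r) = (1.7918 − 0.71092×3.9853)/0.28908 = -3.6026 → z₀ = 0.02725 m
V₃ = V₁ · ln(z₃/z₀)/ln(z₁/z₀) = 5.73 × 8.7025/5.3943 = 9.2439 mph

9.24 mph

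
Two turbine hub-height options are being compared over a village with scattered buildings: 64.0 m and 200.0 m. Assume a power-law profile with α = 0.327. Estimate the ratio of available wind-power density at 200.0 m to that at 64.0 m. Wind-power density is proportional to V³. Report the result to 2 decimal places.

Speed ratio: V_B/V_A = (z_B/z_A)^α = (200.0/64.0)^0.327 = (3.1250)^0.327 = 1.45150
Power-density ratio: P_B/P_A = (V_B/V_A)³ = (1.45150)³ = 3.05807

3.06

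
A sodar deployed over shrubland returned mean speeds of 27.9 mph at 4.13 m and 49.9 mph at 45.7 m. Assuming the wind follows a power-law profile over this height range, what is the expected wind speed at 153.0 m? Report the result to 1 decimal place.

First find α: α = ln(V₂/V₁)/ln(z₂/z₁) = ln(49.9/27.9)/ln(45.7/4.13) = 0.58139/2.40382 = 0.2419
Extrapolate from 45.7 m to 153.0 m: V₃ = 49.9 × (153.0/45.7)^0.2419 = 49.9 × 1.3394 = 66.8381 mph

66.8 mph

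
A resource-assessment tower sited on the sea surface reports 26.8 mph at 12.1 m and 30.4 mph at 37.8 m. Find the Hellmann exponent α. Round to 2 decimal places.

Power law: V₂/V₁ = (z₂/z₁)^α ⇒ α = ln(V₂/V₁) / ln(z₂/z₁)
α = ln(30.4/26.8) / ln(37.8/12.1) = ln(1.1343) / ln(3.1240)
  = 0.12604 / 1.13910 = 0.11065

α ≈ 0.11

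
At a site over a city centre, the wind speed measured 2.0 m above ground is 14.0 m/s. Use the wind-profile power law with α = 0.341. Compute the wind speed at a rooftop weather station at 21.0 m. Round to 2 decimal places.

31.21 m/s

Power-law profile: V₂ = V₁ · (z₂/z₁)^α
V₂ = 14.0 × (21.0/2.0)^0.341 = 14.0 × (10.5000)^0.341
    = 14.0 × 2.2296 = 31.2143 m/s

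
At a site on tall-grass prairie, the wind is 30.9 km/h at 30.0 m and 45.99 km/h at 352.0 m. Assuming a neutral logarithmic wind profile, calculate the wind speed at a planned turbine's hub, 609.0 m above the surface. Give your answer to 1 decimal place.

Log law: V ∝ ln(z/z₀). From the pair, with r = V₁/V₂ = 0.67189,
ln z₀ = (ln z₁ − r·ln z₂)/(1 − r) = (3.4012 − 0.67189×5.8636)/0.32811 = -1.6412 → z₀ = 0.1938 m
V₃ = V₁ · ln(z₃/z₀)/ln(z₁/z₀) = 30.9 × 8.0530/5.0424 = 49.3493 km/h

49.3 km/h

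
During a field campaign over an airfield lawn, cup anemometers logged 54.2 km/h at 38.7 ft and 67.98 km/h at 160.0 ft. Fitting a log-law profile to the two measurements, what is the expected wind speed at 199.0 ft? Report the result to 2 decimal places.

70.10 km/h

Log law: V ∝ ln(z/z₀). From the pair, with r = V₁/V₂ = 0.79729,
ln z₀ = (ln z₁ − r·ln z₂)/(1 − r) = (3.6558 − 0.79729×5.0752)/0.20271 = -1.9267 → z₀ = 0.1456 ft
V₃ = V₁ · ln(z₃/z₀)/ln(z₁/z₀) = 54.2 × 7.2200/5.5826 = 70.0978 km/h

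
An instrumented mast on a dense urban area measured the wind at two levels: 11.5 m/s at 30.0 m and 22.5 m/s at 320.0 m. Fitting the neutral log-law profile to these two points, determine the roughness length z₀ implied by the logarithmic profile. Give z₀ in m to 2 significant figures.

z₀ ≈ 2.5 m

Log law: V(z) ∝ ln(z/z₀). With r = V₁/V₂ = 11.5/22.5 = 0.51111,
r · ln(z₂/z₀) = ln(z₁/z₀) ⇒ ln z₀ = (ln z₁ − r·ln z₂)/(1 − r)
ln z₀ = (3.40120 − 0.51111×5.76832) / 0.48889 = 0.9265
z₀ = exp(0.9265) = 2.526 m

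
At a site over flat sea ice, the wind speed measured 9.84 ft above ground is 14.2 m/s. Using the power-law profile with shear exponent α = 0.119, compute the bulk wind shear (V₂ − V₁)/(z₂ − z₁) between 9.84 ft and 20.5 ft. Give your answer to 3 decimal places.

0.122 m/s/ft

Power law: V₂ = V₁ · (z₂/z₁)^α = 14.2 × (2.0833)^0.119 = 15.4960 m/s
ΔV/Δz = (15.4960 − 14.2)/(20.5 − 9.84) = 1.2960/10.6600 = 0.12158 m/s/ft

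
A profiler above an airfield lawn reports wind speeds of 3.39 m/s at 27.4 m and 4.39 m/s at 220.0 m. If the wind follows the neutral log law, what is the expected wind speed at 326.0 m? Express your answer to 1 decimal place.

Log law: V ∝ ln(z/z₀). From the pair, with r = V₁/V₂ = 0.77221,
ln z₀ = (ln z₁ − r·ln z₂)/(1 − r) = (3.3105 − 0.77221×5.3936)/0.22779 = -3.7511 → z₀ = 0.02349 m
V₃ = V₁ · ln(z₃/z₀)/ln(z₁/z₀) = 3.39 × 9.5380/7.0617 = 4.5788 m/s

4.6 m/s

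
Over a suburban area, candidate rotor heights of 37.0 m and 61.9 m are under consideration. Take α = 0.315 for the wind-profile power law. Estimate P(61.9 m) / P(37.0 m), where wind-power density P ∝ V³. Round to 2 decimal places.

Speed ratio: V_B/V_A = (z_B/z_A)^α = (61.9/37.0)^0.315 = (1.6730)^0.315 = 1.17598
Power-density ratio: P_B/P_A = (V_B/V_A)³ = (1.17598)³ = 1.62629

1.63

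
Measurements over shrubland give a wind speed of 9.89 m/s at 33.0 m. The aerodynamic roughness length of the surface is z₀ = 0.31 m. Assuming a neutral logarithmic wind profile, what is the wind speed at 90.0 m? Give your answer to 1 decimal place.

Log law: V(z) ∝ ln(z/z₀), so V₂/V₁ = ln(z₂/z₀) / ln(z₁/z₀).
ln(90.0/0.31) = 5.6710, ln(33.0/0.31) = 4.6677
V₂ = 9.89 × 5.6710/4.6677 = 9.89 × 1.2149 = 12.0158 m/s

12.0 m/s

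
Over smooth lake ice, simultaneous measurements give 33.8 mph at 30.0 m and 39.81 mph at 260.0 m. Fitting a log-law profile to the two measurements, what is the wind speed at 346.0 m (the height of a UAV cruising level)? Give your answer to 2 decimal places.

Log law: V ∝ ln(z/z₀). From the pair, with r = V₁/V₂ = 0.84903,
ln z₀ = (ln z₁ − r·ln z₂)/(1 − r) = (3.4012 − 0.84903×5.5607)/0.15097 = -8.7437 → z₀ = 0.0001595 m
V₃ = V₁ · ln(z₃/z₀)/ln(z₁/z₀) = 33.8 × 14.5901/12.1449 = 40.6053 mph

40.61 mph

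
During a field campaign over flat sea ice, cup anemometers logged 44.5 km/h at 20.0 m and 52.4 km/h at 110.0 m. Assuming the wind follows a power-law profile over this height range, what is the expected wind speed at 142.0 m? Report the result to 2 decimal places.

53.70 km/h

First find α: α = ln(V₂/V₁)/ln(z₂/z₁) = ln(52.4/44.5)/ln(110.0/20.0) = 0.16342/1.70475 = 0.0959
Extrapolate from 110.0 m to 142.0 m: V₃ = 52.4 × (142.0/110.0)^0.0959 = 52.4 × 1.0248 = 53.6985 km/h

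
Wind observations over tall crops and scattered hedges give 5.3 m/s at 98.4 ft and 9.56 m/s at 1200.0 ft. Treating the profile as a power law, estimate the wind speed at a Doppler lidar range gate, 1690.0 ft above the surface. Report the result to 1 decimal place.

10.4 m/s

First find α: α = ln(V₂/V₁)/ln(z₂/z₁) = ln(9.56/5.3)/ln(1200.0/98.4) = 0.58988/2.50104 = 0.2359
Extrapolate from 1200.0 ft to 1690.0 ft: V₃ = 9.56 × (1690.0/1200.0)^0.2359 = 9.56 × 1.0841 = 10.3641 m/s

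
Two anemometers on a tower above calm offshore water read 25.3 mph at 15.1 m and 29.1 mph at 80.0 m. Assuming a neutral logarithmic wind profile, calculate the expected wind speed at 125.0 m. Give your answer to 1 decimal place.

Log law: V ∝ ln(z/z₀). From the pair, with r = V₁/V₂ = 0.86942,
ln z₀ = (ln z₁ − r·ln z₂)/(1 − r) = (2.7147 − 0.86942×4.3820)/0.13058 = -8.3862 → z₀ = 0.0002280 m
V₃ = V₁ · ln(z₃/z₀)/ln(z₁/z₀) = 25.3 × 13.2145/11.1009 = 30.1171 mph

30.1 mph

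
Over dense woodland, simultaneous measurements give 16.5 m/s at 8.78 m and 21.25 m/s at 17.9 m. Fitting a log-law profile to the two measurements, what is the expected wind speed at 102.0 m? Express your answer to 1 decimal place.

32.9 m/s

Log law: V ∝ ln(z/z₀). From the pair, with r = V₁/V₂ = 0.77647,
ln z₀ = (ln z₁ − r·ln z₂)/(1 − r) = (2.1725 − 0.77647×2.8848)/0.22353 = -0.3019 → z₀ = 0.7394 m
V₃ = V₁ · ln(z₃/z₀)/ln(z₁/z₀) = 16.5 × 4.9269/2.4744 = 32.8540 m/s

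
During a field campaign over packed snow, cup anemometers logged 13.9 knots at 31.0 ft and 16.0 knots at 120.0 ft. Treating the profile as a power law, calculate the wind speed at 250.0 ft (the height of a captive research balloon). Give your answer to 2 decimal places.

First find α: α = ln(V₂/V₁)/ln(z₂/z₁) = ln(16.0/13.9)/ln(120.0/31.0) = 0.14070/1.35350 = 0.1040
Extrapolate from 120.0 ft to 250.0 ft: V₃ = 16.0 × (250.0/120.0)^0.1040 = 16.0 × 1.0793 = 17.2685 knots

17.27 knots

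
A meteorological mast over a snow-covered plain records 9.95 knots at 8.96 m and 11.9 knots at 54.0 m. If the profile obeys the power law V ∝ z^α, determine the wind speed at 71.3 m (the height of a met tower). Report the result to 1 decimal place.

First find α: α = ln(V₂/V₁)/ln(z₂/z₁) = ln(11.9/9.95)/ln(54.0/8.96) = 0.17897/1.79621 = 0.0996
Extrapolate from 54.0 m to 71.3 m: V₃ = 11.9 × (71.3/54.0)^0.0996 = 11.9 × 1.0281 = 12.2341 knots

12.2 knots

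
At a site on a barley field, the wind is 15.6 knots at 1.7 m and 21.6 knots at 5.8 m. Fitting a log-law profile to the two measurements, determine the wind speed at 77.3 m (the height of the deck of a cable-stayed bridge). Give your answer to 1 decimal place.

Log law: V ∝ ln(z/z₀). From the pair, with r = V₁/V₂ = 0.72222,
ln z₀ = (ln z₁ − r·ln z₂)/(1 − r) = (0.5306 − 0.72222×1.7579)/0.27778 = -2.6602 → z₀ = 0.06994 m
V₃ = V₁ · ln(z₃/z₀)/ln(z₁/z₀) = 15.6 × 7.0079/3.1908 = 34.2619 knots

34.3 knots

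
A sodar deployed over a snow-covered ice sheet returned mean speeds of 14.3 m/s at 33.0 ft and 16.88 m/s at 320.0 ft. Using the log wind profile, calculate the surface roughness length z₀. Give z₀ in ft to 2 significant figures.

z₀ ≈ 0.00011 ft

Log law: V(z) ∝ ln(z/z₀). With r = V₁/V₂ = 14.3/16.88 = 0.84716,
r · ln(z₂/z₀) = ln(z₁/z₀) ⇒ ln z₀ = (ln z₁ − r·ln z₂)/(1 − r)
ln z₀ = (3.49651 − 0.84716×5.76832) / 0.15284 = -9.0953
z₀ = exp(-9.0953) = 0.0001122 ft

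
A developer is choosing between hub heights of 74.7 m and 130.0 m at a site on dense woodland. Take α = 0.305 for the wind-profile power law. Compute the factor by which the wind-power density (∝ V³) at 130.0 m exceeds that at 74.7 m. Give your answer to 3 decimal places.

Speed ratio: V_B/V_A = (z_B/z_A)^α = (130.0/74.7)^0.305 = (1.7403)^0.305 = 1.18410
Power-density ratio: P_B/P_A = (V_B/V_A)³ = (1.18410)³ = 1.66024

1.660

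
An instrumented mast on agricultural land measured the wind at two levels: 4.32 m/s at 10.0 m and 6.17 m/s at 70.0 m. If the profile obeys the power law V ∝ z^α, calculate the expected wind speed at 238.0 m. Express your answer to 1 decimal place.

7.7 m/s

First find α: α = ln(V₂/V₁)/ln(z₂/z₁) = ln(6.17/4.32)/ln(70.0/10.0) = 0.35644/1.94591 = 0.1832
Extrapolate from 70.0 m to 238.0 m: V₃ = 6.17 × (238.0/70.0)^0.1832 = 6.17 × 1.2513 = 7.7204 m/s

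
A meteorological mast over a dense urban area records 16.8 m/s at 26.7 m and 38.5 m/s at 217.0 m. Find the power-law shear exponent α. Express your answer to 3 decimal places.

Power law: V₂/V₁ = (z₂/z₁)^α ⇒ α = ln(V₂/V₁) / ln(z₂/z₁)
α = ln(38.5/16.8) / ln(217.0/26.7) = ln(2.2917) / ln(8.1273)
  = 0.82928 / 2.09523 = 0.39579

α ≈ 0.396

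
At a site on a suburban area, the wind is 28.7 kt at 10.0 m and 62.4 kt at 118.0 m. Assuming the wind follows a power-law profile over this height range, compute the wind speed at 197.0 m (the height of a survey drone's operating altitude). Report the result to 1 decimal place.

73.3 kt

First find α: α = ln(V₂/V₁)/ln(z₂/z₁) = ln(62.4/28.7)/ln(118.0/10.0) = 0.77667/2.46810 = 0.3147
Extrapolate from 118.0 m to 197.0 m: V₃ = 62.4 × (197.0/118.0)^0.3147 = 62.4 × 1.1750 = 73.3209 kt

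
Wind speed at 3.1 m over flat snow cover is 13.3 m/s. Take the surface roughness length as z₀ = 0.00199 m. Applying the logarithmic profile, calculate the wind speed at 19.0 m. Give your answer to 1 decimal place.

16.6 m/s

Log law: V(z) ∝ ln(z/z₀), so V₂/V₁ = ln(z₂/z₀) / ln(z₁/z₀).
ln(19.0/0.00199) = 9.1641, ln(3.1/0.00199) = 7.3510
V₂ = 13.3 × 9.1641/7.3510 = 13.3 × 1.2466 = 16.5803 m/s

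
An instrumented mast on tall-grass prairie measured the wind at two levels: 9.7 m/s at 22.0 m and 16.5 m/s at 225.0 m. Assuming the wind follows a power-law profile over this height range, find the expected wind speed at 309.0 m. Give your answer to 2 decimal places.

17.74 m/s

First find α: α = ln(V₂/V₁)/ln(z₂/z₁) = ln(16.5/9.7)/ln(225.0/22.0) = 0.53123/2.32506 = 0.2285
Extrapolate from 225.0 m to 309.0 m: V₃ = 16.5 × (309.0/225.0)^0.2285 = 16.5 × 1.0752 = 17.7404 m/s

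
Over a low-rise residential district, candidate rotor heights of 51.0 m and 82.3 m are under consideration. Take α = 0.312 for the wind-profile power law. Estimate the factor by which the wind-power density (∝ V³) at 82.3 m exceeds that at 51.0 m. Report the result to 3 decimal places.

1.565

Speed ratio: V_B/V_A = (z_B/z_A)^α = (82.3/51.0)^0.312 = (1.6137)^0.312 = 1.16103
Power-density ratio: P_B/P_A = (V_B/V_A)³ = (1.16103)³ = 1.56505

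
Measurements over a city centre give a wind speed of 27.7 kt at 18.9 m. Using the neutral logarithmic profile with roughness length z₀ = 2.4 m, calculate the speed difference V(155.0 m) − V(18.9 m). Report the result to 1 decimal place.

28.2 kt

Log law: V₂ = V₁ · ln(z₂/z₀)/ln(z₁/z₀) = 27.7 × 4.1680/2.0637 = 55.9446 kt
ΔV = 55.9446 − 27.7 = 28.2446 kt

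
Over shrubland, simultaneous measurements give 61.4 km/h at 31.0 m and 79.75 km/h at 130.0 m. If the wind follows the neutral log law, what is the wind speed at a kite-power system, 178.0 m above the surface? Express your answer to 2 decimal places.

Log law: V ∝ ln(z/z₀). From the pair, with r = V₁/V₂ = 0.76991,
ln z₀ = (ln z₁ − r·ln z₂)/(1 − r) = (3.4340 − 0.76991×4.8675)/0.23009 = -1.3627 → z₀ = 0.2560 m
V₃ = V₁ · ln(z₃/z₀)/ln(z₁/z₀) = 61.4 × 6.5445/4.7967 = 83.7725 km/h

83.77 km/h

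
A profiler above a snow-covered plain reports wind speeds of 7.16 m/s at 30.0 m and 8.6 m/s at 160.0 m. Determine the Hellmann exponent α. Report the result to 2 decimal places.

α ≈ 0.11

Power law: V₂/V₁ = (z₂/z₁)^α ⇒ α = ln(V₂/V₁) / ln(z₂/z₁)
α = ln(8.6/7.16) / ln(160.0/30.0) = ln(1.2011) / ln(5.3333)
  = 0.18325 / 1.67398 = 0.10947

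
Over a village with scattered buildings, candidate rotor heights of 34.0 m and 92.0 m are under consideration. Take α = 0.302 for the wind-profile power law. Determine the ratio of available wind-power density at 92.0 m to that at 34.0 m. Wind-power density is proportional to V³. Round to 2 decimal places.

2.46

Speed ratio: V_B/V_A = (z_B/z_A)^α = (92.0/34.0)^0.302 = (2.7059)^0.302 = 1.35069
Power-density ratio: P_B/P_A = (V_B/V_A)³ = (1.35069)³ = 2.46418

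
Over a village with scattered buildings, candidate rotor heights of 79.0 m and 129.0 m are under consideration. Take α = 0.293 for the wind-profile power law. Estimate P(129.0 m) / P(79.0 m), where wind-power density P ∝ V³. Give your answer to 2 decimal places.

Speed ratio: V_B/V_A = (z_B/z_A)^α = (129.0/79.0)^0.293 = (1.6329)^0.293 = 1.15451
Power-density ratio: P_B/P_A = (V_B/V_A)³ = (1.15451)³ = 1.53884

1.54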